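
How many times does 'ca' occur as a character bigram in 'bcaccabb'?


Scanning 'bcaccabb' for bigram 'ca':
  Position 0: 'bc' -> no
  Position 1: 'ca' -> MATCH
  Position 2: 'ac' -> no
  Position 3: 'cc' -> no
  Position 4: 'ca' -> MATCH
  Position 5: 'ab' -> no
  Position 6: 'bb' -> no
Total matches: 2

2


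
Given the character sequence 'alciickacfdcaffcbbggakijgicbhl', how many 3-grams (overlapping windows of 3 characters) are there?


String 'alciickacfdcaffcbbggakijgicbhl' has length L = 30.
Number of overlapping n-grams = L - n + 1
Substituting: 30 - 3 + 1 = 28

28


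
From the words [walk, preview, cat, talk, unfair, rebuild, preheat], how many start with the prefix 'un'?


Checking each word for prefix 'un':
  'walk' -> no (count: 0)
  'preview' -> no (count: 0)
  'cat' -> no (count: 0)
  'talk' -> no (count: 0)
  'unfair' -> YES, starts with 'un' (count: 1)
  'rebuild' -> no (count: 1)
  'preheat' -> no (count: 1)
Total with prefix 'un': 1

1


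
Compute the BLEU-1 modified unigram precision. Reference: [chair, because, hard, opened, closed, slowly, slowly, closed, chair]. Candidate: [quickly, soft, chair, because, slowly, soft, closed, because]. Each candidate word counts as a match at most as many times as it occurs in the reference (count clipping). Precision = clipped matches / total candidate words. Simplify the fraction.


Reference word counts: {'because': 1, 'chair': 2, 'closed': 2, 'hard': 1, 'opened': 1, 'slowly': 2}
Checking each candidate word (with clipping):
  'quickly' -> not in reference -> no match (matches: 0)
  'soft' -> not in reference -> no match (matches: 0)
  'chair' -> in reference (ref count 2, used 1/2) -> match (matches: 1)
  'because' -> in reference (ref count 1, used 1/1) -> match (matches: 2)
  'slowly' -> in reference (ref count 2, used 1/2) -> match (matches: 3)
  'soft' -> not in reference -> no match (matches: 3)
  'closed' -> in reference (ref count 2, used 1/2) -> match (matches: 4)
  'because' -> ref count 1 already used up (1/1) -> clipped, no match (matches: 4)
Clipped matches: 4, Candidate length: 8
Precision = 4/8 = 1/2

1/2


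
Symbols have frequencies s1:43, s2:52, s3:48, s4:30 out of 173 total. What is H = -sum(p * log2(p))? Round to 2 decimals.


Computing entropy H = -sum(p_i * log2(p_i)):
  s1: p = 43/173 = 0.2486, -p*log2(p) = 0.4992
  s2: p = 52/173 = 0.3006, -p*log2(p) = 0.5213
  s3: p = 48/173 = 0.2775, -p*log2(p) = 0.5132
  s4: p = 30/173 = 0.1734, -p*log2(p) = 0.4383
H = sum of terms = 1.9720
Rounded to 2 decimals: 1.97

1.97


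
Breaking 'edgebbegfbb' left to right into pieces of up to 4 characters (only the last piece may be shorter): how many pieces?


'edgebbegfbb' has 11 characters.
Chunking with max size 4:
  Chunk 1: 'edge' (positions 0-3)
  Chunk 2: 'bbeg' (positions 4-7)
  Chunk 3: 'fbb' (positions 8-10)
Total chunks: ceil(11 / 4) = 3

3


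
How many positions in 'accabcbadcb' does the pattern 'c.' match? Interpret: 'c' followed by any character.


Pattern: c. means 'c' followed by any character.
Scanning 'accabcbadcb' position-by-position:
  Pos 0: window 'ac' -> no
  Pos 1: window 'cc' -> MATCH
  Pos 2: window 'ca' -> MATCH
  Pos 3: window 'ab' -> no
  Pos 4: window 'bc' -> no
  Pos 5: window 'cb' -> MATCH
  Pos 6: window 'ba' -> no
  Pos 7: window 'ad' -> no
  Pos 8: window 'dc' -> no
  Pos 9: window 'cb' -> MATCH
  Pos 10: window 'b' -> no
Total matches: 4

4


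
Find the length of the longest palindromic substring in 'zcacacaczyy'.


Scanning 'zcacacaczyy' for palindromic substrings.
Substring at positions 0-8: 'zcacacacz'.
Check: reverse('zcacacacz') = 'zcacacacz' -> palindrome confirmed.
Neighbouring characters ('-' / 'y') break symmetry, so it cannot extend further.
No longer palindromic substring exists; longest length = 9

9


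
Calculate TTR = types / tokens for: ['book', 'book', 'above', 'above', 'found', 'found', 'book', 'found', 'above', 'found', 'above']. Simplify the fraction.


Tokens: 11
Unique types: ('above', 'book', 'found') = 3
TTR = 3/11
Already in lowest terms.

3/11


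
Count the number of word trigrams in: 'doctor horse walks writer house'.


Word trigrams from [5] words:
  Trigram 1: (doctor horse walks)
  Trigram 2: (horse walks writer)
  Trigram 3: (walks writer house)
Total word trigrams: 5 - 2 = 3

3


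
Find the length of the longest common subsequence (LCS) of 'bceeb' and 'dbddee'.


DP table for LCS of 'bceeb' and 'dbddee':
       d  b  d  d  e  e
    0  0  0  0  0  0  0
  b 0  0  1  1  1  1  1
  c 0  0  1  1  1  1  1
  e 0  0  1  1  1  2  2
  e 0  0  1  1  1  2  3
  b 0  0  1  1  1  2  3
LCS: 'bee'
LCS length = 3

3


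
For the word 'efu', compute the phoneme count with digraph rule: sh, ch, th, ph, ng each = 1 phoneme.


Parsing 'efu' greedily, digraphs first:
  'e' -> vowel phoneme (phonemes so far: 1)
  'f' -> consonant phoneme (phonemes so far: 2)
  'u' -> vowel phoneme (phonemes so far: 3)
Total phonemes: 3

3


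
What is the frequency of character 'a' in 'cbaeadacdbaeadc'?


Scanning 'cbaeadacdbaeadc' for 'a':
  Position 2: 'a' -> MATCH (count: 1)
  Position 4: 'a' -> MATCH (count: 2)
  Position 6: 'a' -> MATCH (count: 3)
  Position 10: 'a' -> MATCH (count: 4)
  Position 12: 'a' -> MATCH (count: 5)
Total occurrences of 'a': 5

5


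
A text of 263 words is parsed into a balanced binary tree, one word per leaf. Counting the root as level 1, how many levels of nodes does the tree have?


In a balanced binary tree with n leaves the deepest leaf is ceil(log2(n)) edges below the root,
so counting node levels inclusive of root and leaves gives ceil(log2(n)) + 1 levels.
log2(263) = 8.0389
ceil(8.0389) = 9
levels = 9 + 1 = 10

10


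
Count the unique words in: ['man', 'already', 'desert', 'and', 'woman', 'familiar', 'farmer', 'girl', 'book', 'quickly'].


Listing all tokens and tracking unique types:
  Token 1: 'man' -> NEW (unique so far: 1)
  Token 2: 'already' -> NEW (unique so far: 2)
  Token 3: 'desert' -> NEW (unique so far: 3)
  Token 4: 'and' -> NEW (unique so far: 4)
  Token 5: 'woman' -> NEW (unique so far: 5)
  Token 6: 'familiar' -> NEW (unique so far: 6)
  Token 7: 'farmer' -> NEW (unique so far: 7)
  Token 8: 'girl' -> NEW (unique so far: 8)
  Token 9: 'book' -> NEW (unique so far: 9)
  Token 10: 'quickly' -> NEW (unique so far: 10)
Unique types: ('already', 'and', 'book', 'desert', 'familiar', 'farmer', 'girl', 'man', 'quickly', 'woman')
Vocabulary size: 10

10


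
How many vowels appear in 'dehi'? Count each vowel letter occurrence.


Scanning each character of 'dehi':
  Position 1: 'd' -> consonant (running count: 0)
  Position 2: 'e' -> vowel (running count: 1)
  Position 3: 'h' -> consonant (running count: 1)
  Position 4: 'i' -> vowel (running count: 2)
Total vowels: 2

2


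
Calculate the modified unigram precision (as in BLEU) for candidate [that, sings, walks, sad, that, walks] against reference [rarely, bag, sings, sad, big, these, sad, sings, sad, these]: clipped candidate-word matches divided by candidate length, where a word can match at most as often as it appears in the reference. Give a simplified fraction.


Reference word counts: {'bag': 1, 'big': 1, 'rarely': 1, 'sad': 3, 'sings': 2, 'these': 2}
Checking each candidate word (with clipping):
  'that' -> not in reference -> no match (matches: 0)
  'sings' -> in reference (ref count 2, used 1/2) -> match (matches: 1)
  'walks' -> not in reference -> no match (matches: 1)
  'sad' -> in reference (ref count 3, used 1/3) -> match (matches: 2)
  'that' -> not in reference -> no match (matches: 2)
  'walks' -> not in reference -> no match (matches: 2)
Clipped matches: 2, Candidate length: 6
Precision = 2/6 = 1/3

1/3


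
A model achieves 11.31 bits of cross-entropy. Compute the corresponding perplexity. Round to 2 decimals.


Perplexity formula: PP = 2^H
H = 11.31
PP = 2^11.31
Decompose: 2^11.31 = 2^11 * 2^0.31
2^11 = 2048, 2^0.31 ~ 1.2397077
PP ~ 2048 * 1.2397077 = 2538.9213696
Rounded to 2 decimals: 2538.92

2538.92


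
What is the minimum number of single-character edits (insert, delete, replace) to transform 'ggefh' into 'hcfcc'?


Building DP table for s1='ggefh' (len 5) and s2='hcfcc' (len 5):
       h  c  f  c  c
    0  1  2  3  4  5
  g 1  1  2  3  4  5
  g 2  2  2  3  4  5
  e 3  3  3  3  4  5
  f 4  4  4  3  4  5
  h 5  4  5  4  4  5
Edit distance = dp[5][5] = 5

5


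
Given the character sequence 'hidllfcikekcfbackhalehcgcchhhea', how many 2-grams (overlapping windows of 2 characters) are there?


String 'hidllfcikekcfbackhalehcgcchhhea' has length L = 31.
Number of overlapping n-grams = L - n + 1
Substituting: 31 - 2 + 1 = 30

30


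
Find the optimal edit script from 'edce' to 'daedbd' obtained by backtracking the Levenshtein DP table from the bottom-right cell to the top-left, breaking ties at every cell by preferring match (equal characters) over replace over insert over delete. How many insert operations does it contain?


Edit distance = 4. Backtracking from cell (4, 6) with preference match > replace > insert > delete,
then listing the resulting alignment 'edce' -> 'daedbd' left to right:
  Step 1: insert 'd' [insertion #1]
  Step 2: insert 'a' [insertion #2]
  Step 3: keep 'e'
  Step 4: keep 'd'
  Step 5: replace c->b
  Step 6: replace e->d
Total insertions: 2

2


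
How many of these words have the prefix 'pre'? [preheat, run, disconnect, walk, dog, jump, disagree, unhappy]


Checking each word for prefix 'pre':
  'preheat' -> YES, starts with 'pre' (count: 1)
  'run' -> no (count: 1)
  'disconnect' -> no (count: 1)
  'walk' -> no (count: 1)
  'dog' -> no (count: 1)
  'jump' -> no (count: 1)
  'disagree' -> no (count: 1)
  'unhappy' -> no (count: 1)
Total with prefix 'pre': 1

1


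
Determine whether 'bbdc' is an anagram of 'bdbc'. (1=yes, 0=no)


Sort characters of 'bbdc': 'bbcd'
Sort characters of 'bdbc': 'bbcd'
Sorted forms match -> they ARE anagrams
Result: 1

1


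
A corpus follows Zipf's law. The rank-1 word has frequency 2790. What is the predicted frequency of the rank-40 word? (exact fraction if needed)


Zipf's law: freq(rank) = f1 / rank
f1 = 2790, rank = 40
freq = 2790 / 40
GCD(2790, 40) = 10
Simplified: 279/4

279/4


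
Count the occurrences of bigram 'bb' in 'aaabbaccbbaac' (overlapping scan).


Scanning 'aaabbaccbbaac' for bigram 'bb':
  Position 0: 'aa' -> no
  Position 1: 'aa' -> no
  Position 2: 'ab' -> no
  Position 3: 'bb' -> MATCH
  Position 4: 'ba' -> no
  Position 5: 'ac' -> no
  Position 6: 'cc' -> no
  Position 7: 'cb' -> no
  Position 8: 'bb' -> MATCH
  Position 9: 'ba' -> no
  Position 10: 'aa' -> no
  Position 11: 'ac' -> no
Total matches: 2

2


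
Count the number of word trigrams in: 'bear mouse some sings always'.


Word trigrams from [5] words:
  Trigram 1: (bear mouse some)
  Trigram 2: (mouse some sings)
  Trigram 3: (some sings always)
Total word trigrams: 5 - 2 = 3

3


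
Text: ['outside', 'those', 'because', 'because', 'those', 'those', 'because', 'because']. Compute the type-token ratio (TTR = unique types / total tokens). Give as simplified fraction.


Tokens: 8
Unique types: ('because', 'outside', 'those') = 3
TTR = 3/8
Already in lowest terms.

3/8


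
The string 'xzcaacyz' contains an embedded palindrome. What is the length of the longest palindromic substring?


Scanning 'xzcaacyz' for palindromic substrings.
Substring at positions 2-5: 'caac'.
Check: reverse('caac') = 'caac' -> palindrome confirmed.
Neighbouring characters ('z' / 'y') break symmetry, so it cannot extend further.
No longer palindromic substring exists; longest length = 4

4


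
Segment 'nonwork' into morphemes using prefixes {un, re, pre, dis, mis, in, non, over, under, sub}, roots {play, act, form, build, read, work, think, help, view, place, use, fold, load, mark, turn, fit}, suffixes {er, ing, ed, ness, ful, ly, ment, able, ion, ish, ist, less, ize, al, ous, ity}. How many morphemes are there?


Segmenting 'nonwork' against the inventory:
  'non' -> prefix (morpheme 1)
  'work' -> root (morpheme 2)
Total morphemes: 2

2


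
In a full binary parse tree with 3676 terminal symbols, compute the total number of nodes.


Leaf nodes (terminals): 3676
Internal nodes = n - 1 = 3676 - 1 = 3675
Total = leaves + internal = 3676 + 3675 = 7351

7351


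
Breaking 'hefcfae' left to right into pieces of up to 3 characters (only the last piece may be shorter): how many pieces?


'hefcfae' has 7 characters.
Chunking with max size 3:
  Chunk 1: 'hef' (positions 0-2)
  Chunk 2: 'cfa' (positions 3-5)
  Chunk 3: 'e' (positions 6-6)
Total chunks: ceil(7 / 3) = 3

3


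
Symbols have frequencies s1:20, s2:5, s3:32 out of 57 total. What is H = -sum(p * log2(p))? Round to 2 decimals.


Computing entropy H = -sum(p_i * log2(p_i)):
  s1: p = 20/57 = 0.3509, -p*log2(p) = 0.5302
  s2: p = 5/57 = 0.0877, -p*log2(p) = 0.3080
  s3: p = 32/57 = 0.5614, -p*log2(p) = 0.4676
H = sum of terms = 1.3058
Rounded to 2 decimals: 1.31

1.31


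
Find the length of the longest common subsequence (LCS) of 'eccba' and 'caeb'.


DP table for LCS of 'eccba' and 'caeb':
       c  a  e  b
    0  0  0  0  0
  e 0  0  0  1  1
  c 0  1  1  1  1
  c 0  1  1  1  1
  b 0  1  1  1  2
  a 0  1  2  2  2
LCS: 'eb'
LCS length = 2

2


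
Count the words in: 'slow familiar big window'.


Counting words by splitting on spaces:
  Word 1: 'slow'
  Word 2: 'familiar'
  Word 3: 'big'
  Word 4: 'window'
Total words: 4

4


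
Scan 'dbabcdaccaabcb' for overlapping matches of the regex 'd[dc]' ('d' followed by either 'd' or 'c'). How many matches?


Pattern: d[dc] means 'd' followed by either 'd' or 'c'.
Scanning 'dbabcdaccaabcb' position-by-position:
  Pos 0: window 'db' -> no
  Pos 1: window 'ba' -> no
  Pos 2: window 'ab' -> no
  Pos 3: window 'bc' -> no
  Pos 4: window 'cd' -> no
  Pos 5: window 'da' -> no
  Pos 6: window 'ac' -> no
  Pos 7: window 'cc' -> no
  Pos 8: window 'ca' -> no
  Pos 9: window 'aa' -> no
  Pos 10: window 'ab' -> no
  Pos 11: window 'bc' -> no
  Pos 12: window 'cb' -> no
  Pos 13: window 'b' -> no
Total matches: 0

0


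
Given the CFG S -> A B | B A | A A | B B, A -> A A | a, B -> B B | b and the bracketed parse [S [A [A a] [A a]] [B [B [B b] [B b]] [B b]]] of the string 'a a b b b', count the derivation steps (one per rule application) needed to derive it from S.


Every bracketed nonterminal node [X ...] in the tree is produced by exactly one rule application.
Reading the tree off as a leftmost derivation:
  Step 1: S  =>  A B   (applied S -> A B)
  Step 2: A B  =>  A A B   (applied A -> A A)
  Step 3: A A B  =>  a A B   (applied A -> a)
  Step 4: a A B  =>  a a B   (applied A -> a)
  Step 5: a a B  =>  a a B B   (applied B -> B B)
  Step 6: a a B B  =>  a a B B B   (applied B -> B B)
  Step 7: a a B B B  =>  a a b B B   (applied B -> b)
  Step 8: a a b B B  =>  a a b b B   (applied B -> b)
  Step 9: a a b b B  =>  a a b b b   (applied B -> b)
Final yield: a a b b b
Total rewrite steps: 9

9


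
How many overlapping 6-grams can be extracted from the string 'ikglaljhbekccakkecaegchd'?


String 'ikglaljhbekccakkecaegchd' has length L = 24.
Number of overlapping n-grams = L - n + 1
Substituting: 24 - 6 + 1 = 19

19


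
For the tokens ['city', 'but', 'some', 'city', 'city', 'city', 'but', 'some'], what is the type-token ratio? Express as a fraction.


Tokens: 8
Unique types: ('but', 'city', 'some') = 3
TTR = 3/8
Already in lowest terms.

3/8


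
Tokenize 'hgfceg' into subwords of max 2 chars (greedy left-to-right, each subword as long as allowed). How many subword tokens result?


'hgfceg' has 6 characters.
Chunking with max size 2:
  Chunk 1: 'hg' (positions 0-1)
  Chunk 2: 'fc' (positions 2-3)
  Chunk 3: 'eg' (positions 4-5)
Total chunks: ceil(6 / 2) = 3

3


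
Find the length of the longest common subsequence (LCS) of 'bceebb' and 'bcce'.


DP table for LCS of 'bceebb' and 'bcce':
       b  c  c  e
    0  0  0  0  0
  b 0  1  1  1  1
  c 0  1  2  2  2
  e 0  1  2  2  3
  e 0  1  2  2  3
  b 0  1  2  2  3
  b 0  1  2  2  3
LCS: 'bce'
LCS length = 3

3


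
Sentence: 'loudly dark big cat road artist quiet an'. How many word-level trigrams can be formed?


Word trigrams from [8] words:
  Trigram 1: (loudly dark big)
  Trigram 2: (dark big cat)
  Trigram 3: (big cat road)
  Trigram 4: (cat road artist)
  Trigram 5: (road artist quiet)
  Trigram 6: (artist quiet an)
Total word trigrams: 8 - 2 = 6

6


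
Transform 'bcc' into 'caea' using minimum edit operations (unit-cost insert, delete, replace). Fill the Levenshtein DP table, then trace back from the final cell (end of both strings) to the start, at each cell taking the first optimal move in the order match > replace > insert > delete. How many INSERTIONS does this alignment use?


Edit distance = 4. Backtracking from cell (3, 4) with preference match > replace > insert > delete,
then listing the resulting alignment 'bcc' -> 'caea' left to right:
  Step 1: insert 'c' [insertion #1]
  Step 2: replace b->a
  Step 3: replace c->e
  Step 4: replace c->a
Total insertions: 1

1


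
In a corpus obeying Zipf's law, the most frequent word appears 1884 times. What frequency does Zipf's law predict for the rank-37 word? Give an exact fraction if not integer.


Zipf's law: freq(rank) = f1 / rank
f1 = 1884, rank = 37
freq = 1884 / 37
GCD(1884, 37) = 1
Simplified: 1884/37

1884/37


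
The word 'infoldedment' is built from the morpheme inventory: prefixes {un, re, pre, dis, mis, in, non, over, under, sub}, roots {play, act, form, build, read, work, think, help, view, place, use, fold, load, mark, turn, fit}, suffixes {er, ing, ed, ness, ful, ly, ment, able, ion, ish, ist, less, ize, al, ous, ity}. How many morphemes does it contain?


Segmenting 'infoldedment' against the inventory:
  'in' -> prefix (morpheme 1)
  'fold' -> root (morpheme 2)
  'ed' -> suffix (morpheme 3)
  'ment' -> suffix (morpheme 4)
Total morphemes: 4

4


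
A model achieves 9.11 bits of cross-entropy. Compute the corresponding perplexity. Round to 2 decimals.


Perplexity formula: PP = 2^H
H = 9.11
PP = 2^9.11
Decompose: 2^9.11 = 2^9 * 2^0.11
2^9 = 512, 2^0.11 ~ 1.0792282
PP ~ 512 * 1.0792282 = 552.5648384
Rounded to 2 decimals: 552.56

552.56


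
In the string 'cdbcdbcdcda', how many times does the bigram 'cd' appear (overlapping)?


Scanning 'cdbcdbcdcda' for bigram 'cd':
  Position 0: 'cd' -> MATCH
  Position 1: 'db' -> no
  Position 2: 'bc' -> no
  Position 3: 'cd' -> MATCH
  Position 4: 'db' -> no
  Position 5: 'bc' -> no
  Position 6: 'cd' -> MATCH
  Position 7: 'dc' -> no
  Position 8: 'cd' -> MATCH
  Position 9: 'da' -> no
Total matches: 4

4


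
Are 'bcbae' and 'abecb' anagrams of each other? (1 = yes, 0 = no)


Sort characters of 'bcbae': 'abbce'
Sort characters of 'abecb': 'abbce'
Sorted forms match -> they ARE anagrams
Result: 1

1


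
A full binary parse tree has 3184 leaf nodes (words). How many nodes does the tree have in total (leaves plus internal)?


Leaf nodes (terminals): 3184
Internal nodes = n - 1 = 3184 - 1 = 3183
Total = leaves + internal = 3184 + 3183 = 6367

6367


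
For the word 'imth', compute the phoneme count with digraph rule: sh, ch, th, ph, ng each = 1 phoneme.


Parsing 'imth' greedily, digraphs first:
  'i' -> vowel phoneme (phonemes so far: 1)
  'm' -> consonant phoneme (phonemes so far: 2)
  'th' -> digraph (1 consonant phoneme) (phonemes so far: 3)
Total phonemes: 3

3


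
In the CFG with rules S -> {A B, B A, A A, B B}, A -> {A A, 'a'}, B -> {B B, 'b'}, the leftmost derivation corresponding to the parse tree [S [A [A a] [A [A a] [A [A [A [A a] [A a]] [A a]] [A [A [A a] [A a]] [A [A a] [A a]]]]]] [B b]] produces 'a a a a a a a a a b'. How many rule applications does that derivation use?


Every bracketed nonterminal node [X ...] in the tree is produced by exactly one rule application.
Reading the tree off as a leftmost derivation:
  Step 1: S  =>  A B   (applied S -> A B)
  Step 2: A B  =>  A A B   (applied A -> A A)
  Step 3: A A B  =>  a A B   (applied A -> a)
  Step 4: a A B  =>  a A A B   (applied A -> A A)
  Step 5: a A A B  =>  a a A B   (applied A -> a)
  Step 6: a a A B  =>  a a A A B   (applied A -> A A)
  Step 7: a a A A B  =>  a a A A A B   (applied A -> A A)
  Step 8: a a A A A B  =>  a a A A A A B   (applied A -> A A)
  Step 9: a a A A A A B  =>  a a a A A A B   (applied A -> a)
  Step 10: a a a A A A B  =>  a a a a A A B   (applied A -> a)
  Step 11: a a a a A A B  =>  a a a a a A B   (applied A -> a)
  Step 12: a a a a a A B  =>  a a a a a A A B   (applied A -> A A)
  Step 13: a a a a a A A B  =>  a a a a a A A A B   (applied A -> A A)
  Step 14: a a a a a A A A B  =>  a a a a a a A A B   (applied A -> a)
  Step 15: a a a a a a A A B  =>  a a a a a a a A B   (applied A -> a)
  Step 16: a a a a a a a A B  =>  a a a a a a a A A B   (applied A -> A A)
  Step 17: a a a a a a a A A B  =>  a a a a a a a a A B   (applied A -> a)
  Step 18: a a a a a a a a A B  =>  a a a a a a a a a B   (applied A -> a)
  Step 19: a a a a a a a a a B  =>  a a a a a a a a a b   (applied B -> b)
Final yield: a a a a a a a a a b
Total rewrite steps: 19

19


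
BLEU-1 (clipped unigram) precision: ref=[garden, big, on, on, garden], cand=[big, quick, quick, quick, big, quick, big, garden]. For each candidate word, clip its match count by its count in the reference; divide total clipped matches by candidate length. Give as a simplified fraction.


Reference word counts: {'big': 1, 'garden': 2, 'on': 2}
Checking each candidate word (with clipping):
  'big' -> in reference (ref count 1, used 1/1) -> match (matches: 1)
  'quick' -> not in reference -> no match (matches: 1)
  'quick' -> not in reference -> no match (matches: 1)
  'quick' -> not in reference -> no match (matches: 1)
  'big' -> ref count 1 already used up (1/1) -> clipped, no match (matches: 1)
  'quick' -> not in reference -> no match (matches: 1)
  'big' -> ref count 1 already used up (1/1) -> clipped, no match (matches: 1)
  'garden' -> in reference (ref count 2, used 1/2) -> match (matches: 2)
Clipped matches: 2, Candidate length: 8
Precision = 2/8 = 1/4

1/4


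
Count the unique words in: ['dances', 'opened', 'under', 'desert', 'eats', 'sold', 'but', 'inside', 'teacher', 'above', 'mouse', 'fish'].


Listing all tokens and tracking unique types:
  Token 1: 'dances' -> NEW (unique so far: 1)
  Token 2: 'opened' -> NEW (unique so far: 2)
  Token 3: 'under' -> NEW (unique so far: 3)
  Token 4: 'desert' -> NEW (unique so far: 4)
  Token 5: 'eats' -> NEW (unique so far: 5)
  Token 6: 'sold' -> NEW (unique so far: 6)
  Token 7: 'but' -> NEW (unique so far: 7)
  Token 8: 'inside' -> NEW (unique so far: 8)
  Token 9: 'teacher' -> NEW (unique so far: 9)
  Token 10: 'above' -> NEW (unique so far: 10)
  Token 11: 'mouse' -> NEW (unique so far: 11)
  Token 12: 'fish' -> NEW (unique so far: 12)
Unique types: ('above', 'but', 'dances', 'desert', 'eats', 'fish', 'inside', 'mouse', 'opened', 'sold', 'teacher', 'under')
Vocabulary size: 12

12


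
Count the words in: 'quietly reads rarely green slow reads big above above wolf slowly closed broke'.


Counting words by splitting on spaces:
  Word 1: 'quietly'
  Word 2: 'reads'
  Word 3: 'rarely'
  Word 4: 'green'
  Word 5: 'slow'
  Word 6: 'reads'
  Word 7: 'big'
  Word 8: 'above'
  Word 9: 'above'
  Word 10: 'wolf'
  Word 11: 'slowly'
  Word 12: 'closed'
  Word 13: 'broke'
Total words: 13

13


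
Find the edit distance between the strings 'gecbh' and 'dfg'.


Building DP table for s1='gecbh' (len 5) and s2='dfg' (len 3):
       d  f  g
    0  1  2  3
  g 1  1  2  2
  e 2  2  2  3
  c 3  3  3  3
  b 4  4  4  4
  h 5  5  5  5
Edit distance = dp[5][3] = 5

5


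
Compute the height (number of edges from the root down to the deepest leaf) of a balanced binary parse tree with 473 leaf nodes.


In a balanced binary tree with n leaves the deepest leaf is ceil(log2(n)) edges below the root.
log2(473) = 8.8857
ceil(8.8857) = 9
height (edges) = 9

9


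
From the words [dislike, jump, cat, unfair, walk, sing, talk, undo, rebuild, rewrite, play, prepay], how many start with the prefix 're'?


Checking each word for prefix 're':
  'dislike' -> no (count: 0)
  'jump' -> no (count: 0)
  'cat' -> no (count: 0)
  'unfair' -> no (count: 0)
  'walk' -> no (count: 0)
  'sing' -> no (count: 0)
  'talk' -> no (count: 0)
  'undo' -> no (count: 0)
  'rebuild' -> YES, starts with 're' (count: 1)
  'rewrite' -> YES, starts with 're' (count: 2)
  'play' -> no (count: 2)
  'prepay' -> no (count: 2)
Total with prefix 're': 2

2


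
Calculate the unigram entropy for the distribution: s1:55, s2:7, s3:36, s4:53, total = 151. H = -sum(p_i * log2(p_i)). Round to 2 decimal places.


Computing entropy H = -sum(p_i * log2(p_i)):
  s1: p = 55/151 = 0.3642, -p*log2(p) = 0.5307
  s2: p = 7/151 = 0.0464, -p*log2(p) = 0.2054
  s3: p = 36/151 = 0.2384, -p*log2(p) = 0.4931
  s4: p = 53/151 = 0.3510, -p*log2(p) = 0.5302
H = sum of terms = 1.7594
Rounded to 2 decimals: 1.76

1.76


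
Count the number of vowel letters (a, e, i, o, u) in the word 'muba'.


Scanning each character of 'muba':
  Position 1: 'm' -> consonant (running count: 0)
  Position 2: 'u' -> vowel (running count: 1)
  Position 3: 'b' -> consonant (running count: 1)
  Position 4: 'a' -> vowel (running count: 2)
Total vowels: 2

2


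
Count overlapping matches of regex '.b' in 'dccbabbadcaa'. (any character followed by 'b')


Pattern: .b means any character followed by 'b'.
Scanning 'dccbabbadcaa' position-by-position:
  Pos 0: window 'dc' -> no
  Pos 1: window 'cc' -> no
  Pos 2: window 'cb' -> MATCH
  Pos 3: window 'ba' -> no
  Pos 4: window 'ab' -> MATCH
  Pos 5: window 'bb' -> MATCH
  Pos 6: window 'ba' -> no
  Pos 7: window 'ad' -> no
  Pos 8: window 'dc' -> no
  Pos 9: window 'ca' -> no
  Pos 10: window 'aa' -> no
  Pos 11: window 'a' -> no
Total matches: 3

3


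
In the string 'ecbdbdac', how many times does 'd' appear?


Scanning 'ecbdbdac' for 'd':
  Position 3: 'd' -> MATCH (count: 1)
  Position 5: 'd' -> MATCH (count: 2)
Total occurrences of 'd': 2

2


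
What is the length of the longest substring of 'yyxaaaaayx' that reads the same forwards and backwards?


Scanning 'yyxaaaaayx' for palindromic substrings.
Substring at positions 3-7: 'aaaaa'.
Check: reverse('aaaaa') = 'aaaaa' -> palindrome confirmed.
Neighbouring characters ('x' / 'y') break symmetry, so it cannot extend further.
No longer palindromic substring exists; longest length = 5

5


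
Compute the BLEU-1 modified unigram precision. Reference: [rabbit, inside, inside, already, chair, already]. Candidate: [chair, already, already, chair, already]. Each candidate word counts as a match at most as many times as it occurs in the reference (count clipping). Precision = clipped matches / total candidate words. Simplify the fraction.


Reference word counts: {'already': 2, 'chair': 1, 'inside': 2, 'rabbit': 1}
Checking each candidate word (with clipping):
  'chair' -> in reference (ref count 1, used 1/1) -> match (matches: 1)
  'already' -> in reference (ref count 2, used 1/2) -> match (matches: 2)
  'already' -> in reference (ref count 2, used 2/2) -> match (matches: 3)
  'chair' -> ref count 1 already used up (1/1) -> clipped, no match (matches: 3)
  'already' -> ref count 2 already used up (2/2) -> clipped, no match (matches: 3)
Clipped matches: 3, Candidate length: 5
Precision = 3/5

3/5


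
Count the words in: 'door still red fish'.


Counting words by splitting on spaces:
  Word 1: 'door'
  Word 2: 'still'
  Word 3: 'red'
  Word 4: 'fish'
Total words: 4

4


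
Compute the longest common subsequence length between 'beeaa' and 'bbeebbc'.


DP table for LCS of 'beeaa' and 'bbeebbc':
       b  b  e  e  b  b  c
    0  0  0  0  0  0  0  0
  b 0  1  1  1  1  1  1  1
  e 0  1  1  2  2  2  2  2
  e 0  1  1  2  3  3  3  3
  a 0  1  1  2  3  3  3  3
  a 0  1  1  2  3  3  3  3
LCS: 'bee'
LCS length = 3

3


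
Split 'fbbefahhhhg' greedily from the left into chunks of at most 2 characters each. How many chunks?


'fbbefahhhhg' has 11 characters.
Chunking with max size 2:
  Chunk 1: 'fb' (positions 0-1)
  Chunk 2: 'be' (positions 2-3)
  Chunk 3: 'fa' (positions 4-5)
  Chunk 4: 'hh' (positions 6-7)
  Chunk 5: 'hh' (positions 8-9)
  Chunk 6: 'g' (positions 10-10)
Total chunks: ceil(11 / 2) = 6

6


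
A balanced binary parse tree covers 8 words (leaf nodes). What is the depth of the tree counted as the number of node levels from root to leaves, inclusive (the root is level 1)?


In a balanced binary tree with n leaves the deepest leaf is ceil(log2(n)) edges below the root,
so counting node levels inclusive of root and leaves gives ceil(log2(n)) + 1 levels.
log2(8) = 3.0000
ceil(3.0000) = 3
levels = 3 + 1 = 4

4


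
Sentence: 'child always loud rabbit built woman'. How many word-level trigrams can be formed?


Word trigrams from [6] words:
  Trigram 1: (child always loud)
  Trigram 2: (always loud rabbit)
  Trigram 3: (loud rabbit built)
  Trigram 4: (rabbit built woman)
Total word trigrams: 6 - 2 = 4

4


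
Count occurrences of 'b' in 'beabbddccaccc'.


Scanning 'beabbddccaccc' for 'b':
  Position 0: 'b' -> MATCH (count: 1)
  Position 3: 'b' -> MATCH (count: 2)
  Position 4: 'b' -> MATCH (count: 3)
Total occurrences of 'b': 3

3


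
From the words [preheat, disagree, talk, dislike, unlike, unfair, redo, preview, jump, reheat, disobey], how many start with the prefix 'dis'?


Checking each word for prefix 'dis':
  'preheat' -> no (count: 0)
  'disagree' -> YES, starts with 'dis' (count: 1)
  'talk' -> no (count: 1)
  'dislike' -> YES, starts with 'dis' (count: 2)
  'unlike' -> no (count: 2)
  'unfair' -> no (count: 2)
  'redo' -> no (count: 2)
  'preview' -> no (count: 2)
  'jump' -> no (count: 2)
  'reheat' -> no (count: 2)
  'disobey' -> YES, starts with 'dis' (count: 3)
Total with prefix 'dis': 3

3


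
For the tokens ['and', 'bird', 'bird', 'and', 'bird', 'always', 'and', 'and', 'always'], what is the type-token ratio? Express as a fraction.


Tokens: 9
Unique types: ('always', 'and', 'bird') = 3
TTR = 3/9
Simplify: divide both by 3 -> 1/3
TTR = 1/3

1/3


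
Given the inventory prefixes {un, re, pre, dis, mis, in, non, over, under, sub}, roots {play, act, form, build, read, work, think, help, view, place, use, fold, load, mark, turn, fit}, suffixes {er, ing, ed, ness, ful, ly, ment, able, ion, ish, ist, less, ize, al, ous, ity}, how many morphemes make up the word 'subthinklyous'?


Segmenting 'subthinklyous' against the inventory:
  'sub' -> prefix (morpheme 1)
  'think' -> root (morpheme 2)
  'ly' -> suffix (morpheme 3)
  'ous' -> suffix (morpheme 4)
Total morphemes: 4

4


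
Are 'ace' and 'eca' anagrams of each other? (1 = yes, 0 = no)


Sort characters of 'ace': 'ace'
Sort characters of 'eca': 'ace'
Sorted forms match -> they ARE anagrams
Result: 1

1


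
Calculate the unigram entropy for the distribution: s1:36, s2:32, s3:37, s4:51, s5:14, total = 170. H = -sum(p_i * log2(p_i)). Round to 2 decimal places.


Computing entropy H = -sum(p_i * log2(p_i)):
  s1: p = 36/170 = 0.2118, -p*log2(p) = 0.4742
  s2: p = 32/170 = 0.1882, -p*log2(p) = 0.4535
  s3: p = 37/170 = 0.2176, -p*log2(p) = 0.4788
  s4: p = 51/170 = 0.3000, -p*log2(p) = 0.5211
  s5: p = 14/170 = 0.0824, -p*log2(p) = 0.2966
H = sum of terms = 2.2242
Rounded to 2 decimals: 2.22

2.22


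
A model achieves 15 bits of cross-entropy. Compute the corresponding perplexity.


Perplexity formula: PP = 2^H
H = 15
PP = 2^15
PP = 2^15 = 32768

32768


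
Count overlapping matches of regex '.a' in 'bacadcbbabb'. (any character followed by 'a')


Pattern: .a means any character followed by 'a'.
Scanning 'bacadcbbabb' position-by-position:
  Pos 0: window 'ba' -> MATCH
  Pos 1: window 'ac' -> no
  Pos 2: window 'ca' -> MATCH
  Pos 3: window 'ad' -> no
  Pos 4: window 'dc' -> no
  Pos 5: window 'cb' -> no
  Pos 6: window 'bb' -> no
  Pos 7: window 'ba' -> MATCH
  Pos 8: window 'ab' -> no
  Pos 9: window 'bb' -> no
  Pos 10: window 'b' -> no
Total matches: 3

3


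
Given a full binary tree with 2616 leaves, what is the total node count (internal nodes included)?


Leaf nodes (terminals): 2616
Internal nodes = n - 1 = 2616 - 1 = 2615
Total = leaves + internal = 2616 + 2615 = 5231

5231


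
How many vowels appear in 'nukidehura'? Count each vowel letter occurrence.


Scanning each character of 'nukidehura':
  Position 1: 'n' -> consonant (running count: 0)
  Position 2: 'u' -> vowel (running count: 1)
  Position 3: 'k' -> consonant (running count: 1)
  Position 4: 'i' -> vowel (running count: 2)
  Position 5: 'd' -> consonant (running count: 2)
  Position 6: 'e' -> vowel (running count: 3)
  Position 7: 'h' -> consonant (running count: 3)
  Position 8: 'u' -> vowel (running count: 4)
  Position 9: 'r' -> consonant (running count: 4)
  Position 10: 'a' -> vowel (running count: 5)
Total vowels: 5

5


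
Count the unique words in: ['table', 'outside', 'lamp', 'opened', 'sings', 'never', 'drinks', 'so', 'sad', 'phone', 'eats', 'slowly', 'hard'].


Listing all tokens and tracking unique types:
  Token 1: 'table' -> NEW (unique so far: 1)
  Token 2: 'outside' -> NEW (unique so far: 2)
  Token 3: 'lamp' -> NEW (unique so far: 3)
  Token 4: 'opened' -> NEW (unique so far: 4)
  Token 5: 'sings' -> NEW (unique so far: 5)
  Token 6: 'never' -> NEW (unique so far: 6)
  Token 7: 'drinks' -> NEW (unique so far: 7)
  Token 8: 'so' -> NEW (unique so far: 8)
  Token 9: 'sad' -> NEW (unique so far: 9)
  Token 10: 'phone' -> NEW (unique so far: 10)
  Token 11: 'eats' -> NEW (unique so far: 11)
  Token 12: 'slowly' -> NEW (unique so far: 12)
  Token 13: 'hard' -> NEW (unique so far: 13)
Unique types: ('drinks', 'eats', 'hard', 'lamp', 'never', 'opened', 'outside', 'phone', 'sad', 'sings', 'slowly', 'so', 'table')
Vocabulary size: 13

13


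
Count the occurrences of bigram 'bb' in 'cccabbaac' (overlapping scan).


Scanning 'cccabbaac' for bigram 'bb':
  Position 0: 'cc' -> no
  Position 1: 'cc' -> no
  Position 2: 'ca' -> no
  Position 3: 'ab' -> no
  Position 4: 'bb' -> MATCH
  Position 5: 'ba' -> no
  Position 6: 'aa' -> no
  Position 7: 'ac' -> no
Total matches: 1

1


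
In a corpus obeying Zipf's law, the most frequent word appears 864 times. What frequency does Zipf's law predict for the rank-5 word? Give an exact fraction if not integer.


Zipf's law: freq(rank) = f1 / rank
f1 = 864, rank = 5
freq = 864 / 5
GCD(864, 5) = 1
Simplified: 864/5

864/5


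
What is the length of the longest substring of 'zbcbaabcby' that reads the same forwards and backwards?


Scanning 'zbcbaabcby' for palindromic substrings.
Substring at positions 1-8: 'bcbaabcb'.
Check: reverse('bcbaabcb') = 'bcbaabcb' -> palindrome confirmed.
Neighbouring characters ('z' / 'y') break symmetry, so it cannot extend further.
No longer palindromic substring exists; longest length = 8

8


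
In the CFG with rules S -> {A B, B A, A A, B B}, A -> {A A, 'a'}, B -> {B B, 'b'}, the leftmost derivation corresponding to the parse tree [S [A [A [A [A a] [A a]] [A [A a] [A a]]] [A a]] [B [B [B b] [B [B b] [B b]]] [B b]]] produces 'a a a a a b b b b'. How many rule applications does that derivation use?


Every bracketed nonterminal node [X ...] in the tree is produced by exactly one rule application.
Reading the tree off as a leftmost derivation:
  Step 1: S  =>  A B   (applied S -> A B)
  Step 2: A B  =>  A A B   (applied A -> A A)
  Step 3: A A B  =>  A A A B   (applied A -> A A)
  Step 4: A A A B  =>  A A A A B   (applied A -> A A)
  Step 5: A A A A B  =>  a A A A B   (applied A -> a)
  Step 6: a A A A B  =>  a a A A B   (applied A -> a)
  Step 7: a a A A B  =>  a a A A A B   (applied A -> A A)
  Step 8: a a A A A B  =>  a a a A A B   (applied A -> a)
  Step 9: a a a A A B  =>  a a a a A B   (applied A -> a)
  Step 10: a a a a A B  =>  a a a a a B   (applied A -> a)
  Step 11: a a a a a B  =>  a a a a a B B   (applied B -> B B)
  Step 12: a a a a a B B  =>  a a a a a B B B   (applied B -> B B)
  Step 13: a a a a a B B B  =>  a a a a a b B B   (applied B -> b)
  Step 14: a a a a a b B B  =>  a a a a a b B B B   (applied B -> B B)
  Step 15: a a a a a b B B B  =>  a a a a a b b B B   (applied B -> b)
  Step 16: a a a a a b b B B  =>  a a a a a b b b B   (applied B -> b)
  Step 17: a a a a a b b b B  =>  a a a a a b b b b   (applied B -> b)
Final yield: a a a a a b b b b
Total rewrite steps: 17

17


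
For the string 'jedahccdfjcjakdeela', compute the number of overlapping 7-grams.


String 'jedahccdfjcjakdeela' has length L = 19.
Number of overlapping n-grams = L - n + 1
Substituting: 19 - 7 + 1 = 13

13


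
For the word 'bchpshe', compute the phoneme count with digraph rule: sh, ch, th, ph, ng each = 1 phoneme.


Parsing 'bchpshe' greedily, digraphs first:
  'b' -> consonant phoneme (phonemes so far: 1)
  'ch' -> digraph (1 consonant phoneme) (phonemes so far: 2)
  'p' -> consonant phoneme (phonemes so far: 3)
  'sh' -> digraph (1 consonant phoneme) (phonemes so far: 4)
  'e' -> vowel phoneme (phonemes so far: 5)
Total phonemes: 5

5


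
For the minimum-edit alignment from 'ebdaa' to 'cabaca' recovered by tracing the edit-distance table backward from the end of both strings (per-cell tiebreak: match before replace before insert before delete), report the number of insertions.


Edit distance = 4. Backtracking from cell (5, 6) with preference match > replace > insert > delete,
then listing the resulting alignment 'ebdaa' -> 'cabaca' left to right:
  Step 1: insert 'c' [insertion #1]
  Step 2: replace e->a
  Step 3: keep 'b'
  Step 4: replace d->a
  Step 5: replace a->c
  Step 6: keep 'a'
Total insertions: 1

1


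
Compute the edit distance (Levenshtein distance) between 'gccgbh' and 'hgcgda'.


Building DP table for s1='gccgbh' (len 6) and s2='hgcgda' (len 6):
       h  g  c  g  d  a
    0  1  2  3  4  5  6
  g 1  1  1  2  3  4  5
  c 2  2  2  1  2  3  4
  c 3  3  3  2  2  3  4
  g 4  4  3  3  2  3  4
  b 5  5  4  4  3  3  4
  h 6  5  5  5  4  4  4
Edit distance = dp[6][6] = 4

4


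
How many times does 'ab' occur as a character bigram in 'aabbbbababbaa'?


Scanning 'aabbbbababbaa' for bigram 'ab':
  Position 0: 'aa' -> no
  Position 1: 'ab' -> MATCH
  Position 2: 'bb' -> no
  Position 3: 'bb' -> no
  Position 4: 'bb' -> no
  Position 5: 'ba' -> no
  Position 6: 'ab' -> MATCH
  Position 7: 'ba' -> no
  Position 8: 'ab' -> MATCH
  Position 9: 'bb' -> no
  Position 10: 'ba' -> no
  Position 11: 'aa' -> no
Total matches: 3

3


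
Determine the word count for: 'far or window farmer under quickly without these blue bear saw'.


Counting words by splitting on spaces:
  Word 1: 'far'
  Word 2: 'or'
  Word 3: 'window'
  Word 4: 'farmer'
  Word 5: 'under'
  Word 6: 'quickly'
  Word 7: 'without'
  Word 8: 'these'
  Word 9: 'blue'
  Word 10: 'bear'
  Word 11: 'saw'
Total words: 11

11


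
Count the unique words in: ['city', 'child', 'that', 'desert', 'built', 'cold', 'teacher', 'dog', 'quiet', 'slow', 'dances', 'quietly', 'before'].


Listing all tokens and tracking unique types:
  Token 1: 'city' -> NEW (unique so far: 1)
  Token 2: 'child' -> NEW (unique so far: 2)
  Token 3: 'that' -> NEW (unique so far: 3)
  Token 4: 'desert' -> NEW (unique so far: 4)
  Token 5: 'built' -> NEW (unique so far: 5)
  Token 6: 'cold' -> NEW (unique so far: 6)
  Token 7: 'teacher' -> NEW (unique so far: 7)
  Token 8: 'dog' -> NEW (unique so far: 8)
  Token 9: 'quiet' -> NEW (unique so far: 9)
  Token 10: 'slow' -> NEW (unique so far: 10)
  Token 11: 'dances' -> NEW (unique so far: 11)
  Token 12: 'quietly' -> NEW (unique so far: 12)
  Token 13: 'before' -> NEW (unique so far: 13)
Unique types: ('before', 'built', 'child', 'city', 'cold', 'dances', 'desert', 'dog', 'quiet', 'quietly', 'slow', 'teacher', 'that')
Vocabulary size: 13

13


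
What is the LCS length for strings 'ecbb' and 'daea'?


DP table for LCS of 'ecbb' and 'daea':
       d  a  e  a
    0  0  0  0  0
  e 0  0  0  1  1
  c 0  0  0  1  1
  b 0  0  0  1  1
  b 0  0  0  1  1
LCS: 'e'
LCS length = 1

1
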